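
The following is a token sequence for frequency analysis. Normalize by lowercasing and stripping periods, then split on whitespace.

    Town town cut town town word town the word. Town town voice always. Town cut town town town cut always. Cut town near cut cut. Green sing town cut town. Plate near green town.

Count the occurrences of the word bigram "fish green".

Scanning the 33 overlapping bigram windows for "fish green":
  (none found)

0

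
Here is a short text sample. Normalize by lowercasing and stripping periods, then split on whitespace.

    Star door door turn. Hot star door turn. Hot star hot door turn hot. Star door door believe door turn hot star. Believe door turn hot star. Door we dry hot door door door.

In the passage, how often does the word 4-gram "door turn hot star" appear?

5

Scanning the 31 overlapping 4-gram windows for "door turn hot star":
  position 3–6: door turn hot star
  position 7–10: door turn hot star
  position 12–15: door turn hot star
  position 19–22: door turn hot star
  position 24–27: door turn hot star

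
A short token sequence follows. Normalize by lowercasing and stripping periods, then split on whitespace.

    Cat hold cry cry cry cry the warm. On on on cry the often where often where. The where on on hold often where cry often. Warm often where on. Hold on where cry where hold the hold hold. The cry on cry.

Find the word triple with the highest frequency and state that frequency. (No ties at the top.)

"cry cry cry", 2 times

Trigram frequencies (highest first):
  cry cry cry: 2
  cat hold cry: 1
  hold cry cry: 1
  cry cry the: 1
  cry the warm: 1
  the warm on: 1
  … (34 more, each ≤ 1)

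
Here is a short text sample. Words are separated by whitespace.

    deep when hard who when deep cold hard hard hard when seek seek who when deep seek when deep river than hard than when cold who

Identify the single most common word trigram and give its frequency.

"who when deep", 2 times

Trigram frequencies (highest first):
  who when deep: 2
  deep when hard: 1
  when hard who: 1
  hard who when: 1
  when deep cold: 1
  deep cold hard: 1
  … (17 more, each ≤ 1)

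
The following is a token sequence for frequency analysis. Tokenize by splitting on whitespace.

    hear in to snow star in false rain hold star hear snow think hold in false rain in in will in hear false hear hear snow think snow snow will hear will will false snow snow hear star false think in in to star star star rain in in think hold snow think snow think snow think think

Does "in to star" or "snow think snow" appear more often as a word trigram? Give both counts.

"snow think snow" (3 vs 1)

"in to star": 1 occurrence
"snow think snow": 3 occurrences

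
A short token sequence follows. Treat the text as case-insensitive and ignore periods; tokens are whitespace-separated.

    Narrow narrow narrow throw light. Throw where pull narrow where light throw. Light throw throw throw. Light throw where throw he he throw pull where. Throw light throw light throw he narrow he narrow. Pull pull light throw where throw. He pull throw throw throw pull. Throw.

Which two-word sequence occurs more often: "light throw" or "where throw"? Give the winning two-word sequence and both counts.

"light throw" (7 vs 3)

"light throw": 7 occurrences
"where throw": 3 occurrences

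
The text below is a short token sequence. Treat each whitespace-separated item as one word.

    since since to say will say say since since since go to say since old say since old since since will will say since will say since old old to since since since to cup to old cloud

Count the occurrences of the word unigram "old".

Scanning the 38 tokens for "old":
  position 15: old
  position 18: old
  position 28: old
  position 29: old
  position 37: old

5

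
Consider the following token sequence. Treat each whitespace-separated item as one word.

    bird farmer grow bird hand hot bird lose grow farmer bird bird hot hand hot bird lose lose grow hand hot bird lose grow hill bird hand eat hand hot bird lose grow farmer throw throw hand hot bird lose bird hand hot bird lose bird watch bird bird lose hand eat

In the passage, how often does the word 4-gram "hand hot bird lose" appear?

Scanning the 49 overlapping 4-gram windows for "hand hot bird lose":
  position 5–8: hand hot bird lose
  position 14–17: hand hot bird lose
  position 20–23: hand hot bird lose
  position 29–32: hand hot bird lose
  position 37–40: hand hot bird lose
  position 42–45: hand hot bird lose

6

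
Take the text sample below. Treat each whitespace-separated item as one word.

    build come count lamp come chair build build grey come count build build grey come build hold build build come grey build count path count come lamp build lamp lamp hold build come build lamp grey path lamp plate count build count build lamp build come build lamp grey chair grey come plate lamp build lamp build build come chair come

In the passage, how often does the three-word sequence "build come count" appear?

1

Scanning the 59 overlapping trigram windows for "build come count":
  position 1–3: build come count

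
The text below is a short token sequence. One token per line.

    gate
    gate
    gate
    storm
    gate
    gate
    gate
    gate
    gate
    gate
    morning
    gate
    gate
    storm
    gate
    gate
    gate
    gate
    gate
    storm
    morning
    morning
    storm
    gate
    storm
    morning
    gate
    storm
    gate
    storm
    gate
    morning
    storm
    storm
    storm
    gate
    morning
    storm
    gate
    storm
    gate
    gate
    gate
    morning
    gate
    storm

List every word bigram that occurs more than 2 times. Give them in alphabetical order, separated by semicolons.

gate gate; gate morning; gate storm; morning gate; morning storm; storm gate

Bigram counts meeting the condition (more than 2 times):
  gate gate: 14
  gate morning: 4
  gate storm: 8
  morning gate: 3
  morning storm: 3
  storm gate: 8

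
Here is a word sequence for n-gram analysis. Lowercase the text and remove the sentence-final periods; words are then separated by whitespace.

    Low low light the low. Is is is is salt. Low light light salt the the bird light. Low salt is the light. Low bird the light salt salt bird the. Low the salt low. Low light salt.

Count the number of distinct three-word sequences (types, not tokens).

38 tokens → 36 trigram windows in total.
Repeated trigrams (each contributes count−1 duplicates):
  is is is: 2
  low low light: 2
2 duplicate windows → 36 − 2 = 34 distinct.

34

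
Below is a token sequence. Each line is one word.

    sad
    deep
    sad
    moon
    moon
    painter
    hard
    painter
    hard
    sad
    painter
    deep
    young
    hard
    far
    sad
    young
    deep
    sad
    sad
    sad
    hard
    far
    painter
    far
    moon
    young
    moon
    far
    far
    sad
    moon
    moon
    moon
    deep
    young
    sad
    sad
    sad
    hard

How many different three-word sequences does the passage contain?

35

40 tokens → 38 trigram windows in total.
Repeated trigrams (each contributes count−1 duplicates):
  sad moon moon: 2
  sad sad hard: 2
  sad sad sad: 2
3 duplicate windows → 38 − 3 = 35 distinct.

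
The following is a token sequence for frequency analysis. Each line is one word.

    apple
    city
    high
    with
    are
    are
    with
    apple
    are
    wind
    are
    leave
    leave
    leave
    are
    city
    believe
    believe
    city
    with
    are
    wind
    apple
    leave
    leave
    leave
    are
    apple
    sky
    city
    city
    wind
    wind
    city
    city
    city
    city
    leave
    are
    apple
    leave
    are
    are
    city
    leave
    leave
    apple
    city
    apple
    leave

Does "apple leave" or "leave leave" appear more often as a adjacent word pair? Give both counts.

"apple leave": 3 occurrences
"leave leave": 5 occurrences

"leave leave" (5 vs 3)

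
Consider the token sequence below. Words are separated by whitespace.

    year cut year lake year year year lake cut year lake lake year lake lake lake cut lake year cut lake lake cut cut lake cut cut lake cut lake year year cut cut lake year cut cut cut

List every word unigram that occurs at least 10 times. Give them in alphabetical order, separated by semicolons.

Unigram counts meeting the condition (at least 10 times):
  cut: 14
  lake: 14
  year: 11

cut; lake; year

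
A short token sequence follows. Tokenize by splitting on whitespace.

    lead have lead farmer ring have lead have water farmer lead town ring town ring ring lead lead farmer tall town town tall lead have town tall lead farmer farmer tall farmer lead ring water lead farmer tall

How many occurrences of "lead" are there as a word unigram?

Scanning the 38 tokens for "lead":
  position 1: lead
  position 3: lead
  position 7: lead
  position 11: lead
  position 17: lead
  position 18: lead
  position 24: lead
  position 28: lead
  position 33: lead
  position 36: lead

10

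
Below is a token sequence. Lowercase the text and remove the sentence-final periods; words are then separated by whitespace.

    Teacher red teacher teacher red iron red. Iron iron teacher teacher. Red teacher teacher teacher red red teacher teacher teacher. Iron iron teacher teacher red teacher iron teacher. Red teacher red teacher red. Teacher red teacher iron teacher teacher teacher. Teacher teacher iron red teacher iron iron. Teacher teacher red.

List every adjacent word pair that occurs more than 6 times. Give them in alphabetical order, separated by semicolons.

Bigram counts meeting the condition (more than 6 times):
  red teacher: 9
  teacher red: 10
  teacher teacher: 12

red teacher; teacher red; teacher teacher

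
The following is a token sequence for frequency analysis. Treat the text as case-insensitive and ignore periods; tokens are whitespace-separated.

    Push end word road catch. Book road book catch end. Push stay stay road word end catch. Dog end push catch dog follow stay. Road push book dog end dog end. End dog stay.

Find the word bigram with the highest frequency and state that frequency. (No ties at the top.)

Bigram frequencies (highest first):
  dog end: 3
  end push: 2
  stay road: 2
  catch dog: 2
  end dog: 2
  push end: 1
  … (21 more, each ≤ 1)

"dog end", 3 times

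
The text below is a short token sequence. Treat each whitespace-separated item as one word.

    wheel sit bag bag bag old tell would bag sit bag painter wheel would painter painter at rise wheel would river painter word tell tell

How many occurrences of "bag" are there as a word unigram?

5

Scanning the 25 tokens for "bag":
  position 3: bag
  position 4: bag
  position 5: bag
  position 9: bag
  position 11: bag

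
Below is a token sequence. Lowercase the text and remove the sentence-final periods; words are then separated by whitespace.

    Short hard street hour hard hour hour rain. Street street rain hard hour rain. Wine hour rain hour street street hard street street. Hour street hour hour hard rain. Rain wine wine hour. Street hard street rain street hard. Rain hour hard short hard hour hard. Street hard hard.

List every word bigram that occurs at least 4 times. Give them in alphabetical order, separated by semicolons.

Bigram counts meeting the condition (at least 4 times):
  hard street: 4
  hour hard: 4
  street hard: 4

hard street; hour hard; street hard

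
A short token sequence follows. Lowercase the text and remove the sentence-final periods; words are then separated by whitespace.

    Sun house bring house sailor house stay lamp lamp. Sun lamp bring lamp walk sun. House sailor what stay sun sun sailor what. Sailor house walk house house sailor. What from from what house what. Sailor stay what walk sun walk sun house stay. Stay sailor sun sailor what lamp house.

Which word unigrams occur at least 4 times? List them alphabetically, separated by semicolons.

Unigram counts meeting the condition (at least 4 times):
  house: 10
  lamp: 5
  sailor: 8
  stay: 5
  sun: 8
  walk: 4
  what: 7

house; lamp; sailor; stay; sun; walk; what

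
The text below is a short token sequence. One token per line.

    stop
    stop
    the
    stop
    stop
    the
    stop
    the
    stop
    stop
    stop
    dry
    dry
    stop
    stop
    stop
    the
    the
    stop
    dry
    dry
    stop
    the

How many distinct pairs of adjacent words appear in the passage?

7

23 tokens → 22 bigram windows in total.
Repeated bigrams (each contributes count−1 duplicates):
  stop stop: 6
  stop the: 5
  the stop: 4
  dry dry: 2
  dry stop: 2
  stop dry: 2
15 duplicate windows → 22 − 15 = 7 distinct.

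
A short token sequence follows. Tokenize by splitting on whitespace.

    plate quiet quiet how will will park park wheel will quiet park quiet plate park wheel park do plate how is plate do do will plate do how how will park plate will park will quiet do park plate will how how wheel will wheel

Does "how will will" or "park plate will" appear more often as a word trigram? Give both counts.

"park plate will" (2 vs 1)

"how will will": 1 occurrence
"park plate will": 2 occurrences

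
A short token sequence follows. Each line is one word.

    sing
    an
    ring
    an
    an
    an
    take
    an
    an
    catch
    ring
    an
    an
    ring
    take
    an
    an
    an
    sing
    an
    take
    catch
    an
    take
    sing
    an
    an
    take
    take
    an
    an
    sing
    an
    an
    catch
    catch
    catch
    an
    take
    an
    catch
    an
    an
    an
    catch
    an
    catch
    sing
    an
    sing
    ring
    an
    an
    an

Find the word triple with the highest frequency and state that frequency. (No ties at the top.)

"an an an", 4 times

Trigram frequencies (highest first):
  an an an: 4
  ring an an: 3
  take an an: 3
  an an catch: 3
  an an take: 2
  an take an: 2
  … (30 more, each ≤ 2)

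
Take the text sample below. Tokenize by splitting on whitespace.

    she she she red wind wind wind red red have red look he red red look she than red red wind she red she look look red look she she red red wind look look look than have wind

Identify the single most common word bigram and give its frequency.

Bigram frequencies (highest first):
  red red: 4
  she she: 3
  she red: 3
  red wind: 3
  red look: 3
  look look: 3
  … (17 more, each ≤ 2)

"red red", 4 times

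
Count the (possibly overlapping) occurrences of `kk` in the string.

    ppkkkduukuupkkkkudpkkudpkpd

6

Sliding a length-2 window over the 27 characters (26 positions):
  position 3–4: kk
  position 4–5: kk
  position 13–14: kk
  position 14–15: kk
  position 15–16: kk
  position 20–21: kk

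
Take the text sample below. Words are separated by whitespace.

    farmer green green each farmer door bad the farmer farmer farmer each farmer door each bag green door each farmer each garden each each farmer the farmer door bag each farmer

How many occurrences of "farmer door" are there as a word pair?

3

Scanning the 30 overlapping bigram windows for "farmer door":
  position 5–6: farmer door
  position 13–14: farmer door
  position 27–28: farmer door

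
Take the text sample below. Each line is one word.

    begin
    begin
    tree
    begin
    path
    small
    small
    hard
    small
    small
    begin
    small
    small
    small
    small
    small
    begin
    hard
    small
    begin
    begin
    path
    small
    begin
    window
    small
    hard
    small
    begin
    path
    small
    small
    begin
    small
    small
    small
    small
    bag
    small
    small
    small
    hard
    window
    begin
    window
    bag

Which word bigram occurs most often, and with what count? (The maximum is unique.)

"small small", 12 times

Bigram frequencies (highest first):
  small small: 12
  small begin: 6
  begin path: 3
  path small: 3
  small hard: 3
  hard small: 3
  … (12 more, each ≤ 2)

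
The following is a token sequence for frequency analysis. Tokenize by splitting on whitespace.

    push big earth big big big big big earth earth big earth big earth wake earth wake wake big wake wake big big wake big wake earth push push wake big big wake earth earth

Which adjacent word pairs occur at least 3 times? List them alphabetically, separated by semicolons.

Bigram counts meeting the condition (at least 3 times):
  big big: 6
  big earth: 4
  big wake: 4
  earth big: 3
  wake big: 4
  wake earth: 3

big big; big earth; big wake; earth big; wake big; wake earth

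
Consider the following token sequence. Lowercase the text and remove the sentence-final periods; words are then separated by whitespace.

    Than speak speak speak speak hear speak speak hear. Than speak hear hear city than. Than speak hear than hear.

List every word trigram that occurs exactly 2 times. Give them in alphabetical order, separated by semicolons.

speak hear than; speak speak hear; speak speak speak; than speak hear

Trigram counts meeting the condition (exactly 2 times):
  speak hear than: 2
  speak speak hear: 2
  speak speak speak: 2
  than speak hear: 2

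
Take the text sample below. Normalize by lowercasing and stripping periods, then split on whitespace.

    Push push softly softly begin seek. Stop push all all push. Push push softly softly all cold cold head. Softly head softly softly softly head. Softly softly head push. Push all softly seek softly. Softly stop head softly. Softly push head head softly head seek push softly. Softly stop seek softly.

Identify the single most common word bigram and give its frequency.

"softly softly", 8 times

Bigram frequencies (highest first):
  softly softly: 8
  head softly: 5
  push push: 4
  softly head: 4
  push softly: 3
  push all: 2
  … (22 more, each ≤ 2)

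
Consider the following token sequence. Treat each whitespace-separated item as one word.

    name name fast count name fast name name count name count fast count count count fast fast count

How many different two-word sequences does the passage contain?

18 tokens → 17 bigram windows in total.
Repeated bigrams (each contributes count−1 duplicates):
  fast count: 3
  count count: 2
  count fast: 2
  count name: 2
  name count: 2
  name fast: 2
  name name: 2
8 duplicate windows → 17 − 8 = 9 distinct.

9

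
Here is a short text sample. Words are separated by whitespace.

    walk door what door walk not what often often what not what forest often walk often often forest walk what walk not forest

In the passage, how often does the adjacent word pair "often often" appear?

2

Scanning the 22 overlapping bigram windows for "often often":
  position 8–9: often often
  position 16–17: often often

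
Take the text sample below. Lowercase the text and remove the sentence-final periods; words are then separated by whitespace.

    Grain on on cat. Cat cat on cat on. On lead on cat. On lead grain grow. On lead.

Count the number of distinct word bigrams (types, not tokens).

10

19 tokens → 18 bigram windows in total.
Repeated bigrams (each contributes count−1 duplicates):
  cat on: 3
  on cat: 3
  on lead: 3
  cat cat: 2
  on on: 2
8 duplicate windows → 18 − 8 = 10 distinct.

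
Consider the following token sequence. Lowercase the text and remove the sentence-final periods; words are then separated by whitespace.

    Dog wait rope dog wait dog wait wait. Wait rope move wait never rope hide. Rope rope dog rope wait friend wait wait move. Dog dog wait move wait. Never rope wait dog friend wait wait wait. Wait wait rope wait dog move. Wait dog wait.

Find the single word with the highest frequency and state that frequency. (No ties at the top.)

Unigram frequencies (highest first):
  wait: 20
  dog: 9
  rope: 8
  move: 4
  never: 2
  friend: 2
  … (1 more, each ≤ 1)

"wait", 20 times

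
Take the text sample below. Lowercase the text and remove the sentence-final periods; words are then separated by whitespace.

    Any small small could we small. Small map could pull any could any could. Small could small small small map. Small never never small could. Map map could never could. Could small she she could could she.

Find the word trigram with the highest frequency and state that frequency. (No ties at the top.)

Trigram frequencies (highest first):
  small small map: 2
  any small small: 1
  small small could: 1
  small could we: 1
  could we small: 1
  we small small: 1
  … (28 more, each ≤ 1)

"small small map", 2 times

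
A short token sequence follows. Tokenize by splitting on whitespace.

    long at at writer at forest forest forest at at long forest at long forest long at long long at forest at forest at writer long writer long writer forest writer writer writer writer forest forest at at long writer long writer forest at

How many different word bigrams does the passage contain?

44 tokens → 43 bigram windows in total.
Repeated bigrams (each contributes count−1 duplicates):
  forest at: 6
  at long: 4
  long writer: 4
  at at: 3
  at forest: 3
  forest forest: 3
  long at: 3
  writer forest: 3
  … (4 more repeated)
27 duplicate windows → 43 − 27 = 16 distinct.

16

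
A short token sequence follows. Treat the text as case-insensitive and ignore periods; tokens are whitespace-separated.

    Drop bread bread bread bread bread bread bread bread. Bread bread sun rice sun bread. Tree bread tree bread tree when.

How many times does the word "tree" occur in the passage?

3

Scanning the 21 tokens for "tree":
  position 16: tree
  position 18: tree
  position 20: tree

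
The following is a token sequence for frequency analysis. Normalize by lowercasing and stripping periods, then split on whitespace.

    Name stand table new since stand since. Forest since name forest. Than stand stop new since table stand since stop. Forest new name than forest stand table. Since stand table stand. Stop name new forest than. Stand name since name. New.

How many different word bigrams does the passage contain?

41 tokens → 40 bigram windows in total.
Repeated bigrams (each contributes count−1 duplicates):
  stand table: 3
  forest than: 2
  name new: 2
  new since: 2
  since name: 2
  since stand: 2
  stand since: 2
  stand stop: 2
  … (2 more repeated)
11 duplicate windows → 40 − 11 = 29 distinct.

29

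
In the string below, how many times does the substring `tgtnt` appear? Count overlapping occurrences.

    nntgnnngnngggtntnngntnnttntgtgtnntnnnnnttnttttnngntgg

Sliding a length-5 window over the 53 characters (49 positions):
  (no match at any position)

0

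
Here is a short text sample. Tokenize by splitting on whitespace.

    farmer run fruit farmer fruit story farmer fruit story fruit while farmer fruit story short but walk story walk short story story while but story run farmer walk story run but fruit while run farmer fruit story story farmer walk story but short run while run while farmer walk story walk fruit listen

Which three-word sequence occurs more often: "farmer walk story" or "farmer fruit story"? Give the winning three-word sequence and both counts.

"farmer fruit story" (4 vs 3)

"farmer walk story": 3 occurrences
"farmer fruit story": 4 occurrences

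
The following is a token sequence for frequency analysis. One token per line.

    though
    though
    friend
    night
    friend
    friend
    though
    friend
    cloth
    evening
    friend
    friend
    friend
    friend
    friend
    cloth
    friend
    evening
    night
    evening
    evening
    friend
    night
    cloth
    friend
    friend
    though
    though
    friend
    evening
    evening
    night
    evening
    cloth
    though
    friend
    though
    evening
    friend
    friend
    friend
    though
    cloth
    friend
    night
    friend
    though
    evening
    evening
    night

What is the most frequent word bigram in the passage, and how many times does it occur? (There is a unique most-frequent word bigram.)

"friend friend", 8 times

Bigram frequencies (highest first):
  friend friend: 8
  friend though: 5
  though friend: 4
  friend night: 3
  evening friend: 3
  cloth friend: 3
  … (13 more, each ≤ 3)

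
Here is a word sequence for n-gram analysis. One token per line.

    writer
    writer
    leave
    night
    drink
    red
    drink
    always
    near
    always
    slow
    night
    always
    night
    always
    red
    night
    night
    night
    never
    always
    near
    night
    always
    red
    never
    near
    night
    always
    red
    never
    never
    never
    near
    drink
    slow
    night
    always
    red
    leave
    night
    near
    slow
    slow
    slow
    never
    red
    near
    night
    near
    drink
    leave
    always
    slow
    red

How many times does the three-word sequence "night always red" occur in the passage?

4

Scanning the 53 overlapping trigram windows for "night always red":
  position 14–16: night always red
  position 23–25: night always red
  position 28–30: night always red
  position 37–39: night always red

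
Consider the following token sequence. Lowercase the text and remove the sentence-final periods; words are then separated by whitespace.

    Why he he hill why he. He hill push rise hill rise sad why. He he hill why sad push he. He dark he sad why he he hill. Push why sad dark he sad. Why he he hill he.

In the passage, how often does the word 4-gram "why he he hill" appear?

Scanning the 37 overlapping 4-gram windows for "why he he hill":
  position 1–4: why he he hill
  position 5–8: why he he hill
  position 14–17: why he he hill
  position 26–29: why he he hill
  position 36–39: why he he hill

5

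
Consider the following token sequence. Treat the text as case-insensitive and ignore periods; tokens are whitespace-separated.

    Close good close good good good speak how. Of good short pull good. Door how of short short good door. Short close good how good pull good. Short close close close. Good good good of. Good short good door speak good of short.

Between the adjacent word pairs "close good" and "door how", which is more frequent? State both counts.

"close good": 4 occurrences
"door how": 1 occurrence

"close good" (4 vs 1)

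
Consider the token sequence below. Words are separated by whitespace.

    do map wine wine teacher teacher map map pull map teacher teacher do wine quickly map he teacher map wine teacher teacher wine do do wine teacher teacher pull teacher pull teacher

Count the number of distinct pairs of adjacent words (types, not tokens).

32 tokens → 31 bigram windows in total.
Repeated bigrams (each contributes count−1 duplicates):
  teacher teacher: 4
  wine teacher: 3
  do wine: 2
  map wine: 2
  pull teacher: 2
  teacher map: 2
  teacher pull: 2
10 duplicate windows → 31 − 10 = 21 distinct.

21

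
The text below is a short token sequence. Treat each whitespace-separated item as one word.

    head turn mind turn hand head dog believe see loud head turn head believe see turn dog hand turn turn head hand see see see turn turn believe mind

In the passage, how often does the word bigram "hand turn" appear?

Scanning the 28 overlapping bigram windows for "hand turn":
  position 18–19: hand turn

1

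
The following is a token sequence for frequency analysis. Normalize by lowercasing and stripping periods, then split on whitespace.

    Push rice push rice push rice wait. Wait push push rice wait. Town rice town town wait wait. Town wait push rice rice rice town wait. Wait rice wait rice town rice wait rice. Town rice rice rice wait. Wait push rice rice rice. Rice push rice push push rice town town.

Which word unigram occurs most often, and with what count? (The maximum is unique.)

"rice", 21 times

Unigram frequencies (highest first):
  rice: 21
  wait: 12
  push: 10
  town: 9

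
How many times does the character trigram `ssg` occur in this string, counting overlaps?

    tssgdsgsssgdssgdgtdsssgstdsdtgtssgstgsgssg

Sliding a length-3 window over the 42 characters (40 positions):
  position 2–4: ssg
  position 9–11: ssg
  position 13–15: ssg
  position 21–23: ssg
  position 32–34: ssg
  position 40–42: ssg

6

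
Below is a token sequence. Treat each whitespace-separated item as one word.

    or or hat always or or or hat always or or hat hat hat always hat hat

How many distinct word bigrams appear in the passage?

6

17 tokens → 16 bigram windows in total.
Repeated bigrams (each contributes count−1 duplicates):
  or or: 4
  hat always: 3
  hat hat: 3
  or hat: 3
  always or: 2
10 duplicate windows → 16 − 10 = 6 distinct.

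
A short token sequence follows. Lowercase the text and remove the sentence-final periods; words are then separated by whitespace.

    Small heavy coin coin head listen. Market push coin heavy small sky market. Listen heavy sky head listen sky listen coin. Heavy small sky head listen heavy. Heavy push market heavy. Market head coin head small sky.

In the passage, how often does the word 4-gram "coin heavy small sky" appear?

2

Scanning the 34 overlapping 4-gram windows for "coin heavy small sky":
  position 9–12: coin heavy small sky
  position 21–24: coin heavy small sky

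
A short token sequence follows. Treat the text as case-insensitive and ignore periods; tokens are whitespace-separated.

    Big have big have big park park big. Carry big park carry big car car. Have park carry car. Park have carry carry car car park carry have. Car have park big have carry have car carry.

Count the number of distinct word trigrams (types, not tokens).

32

37 tokens → 35 trigram windows in total.
Repeated trigrams (each contributes count−1 duplicates):
  big have big: 2
  car have park: 2
  carry have car: 2
3 duplicate windows → 35 − 3 = 32 distinct.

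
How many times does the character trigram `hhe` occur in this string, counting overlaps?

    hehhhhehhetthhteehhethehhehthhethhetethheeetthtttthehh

Sliding a length-3 window over the 54 characters (52 positions):
  position 5–7: hhe
  position 8–10: hhe
  position 18–20: hhe
  position 24–26: hhe
  position 29–31: hhe
  position 33–35: hhe
  position 39–41: hhe

7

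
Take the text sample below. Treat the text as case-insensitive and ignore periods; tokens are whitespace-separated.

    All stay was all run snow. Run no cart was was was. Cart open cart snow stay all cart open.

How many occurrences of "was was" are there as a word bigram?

2

Scanning the 19 overlapping bigram windows for "was was":
  position 10–11: was was
  position 11–12: was was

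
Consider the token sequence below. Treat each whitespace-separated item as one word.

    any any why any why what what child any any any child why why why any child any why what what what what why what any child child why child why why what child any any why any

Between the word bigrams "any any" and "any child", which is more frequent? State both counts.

"any any": 4 occurrences
"any child": 3 occurrences

"any any" (4 vs 3)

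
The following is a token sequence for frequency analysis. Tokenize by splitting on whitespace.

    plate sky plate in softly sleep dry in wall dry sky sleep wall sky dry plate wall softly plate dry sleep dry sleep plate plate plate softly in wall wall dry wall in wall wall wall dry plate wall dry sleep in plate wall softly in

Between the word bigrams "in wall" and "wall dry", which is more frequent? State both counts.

"in wall": 3 occurrences
"wall dry": 4 occurrences

"wall dry" (4 vs 3)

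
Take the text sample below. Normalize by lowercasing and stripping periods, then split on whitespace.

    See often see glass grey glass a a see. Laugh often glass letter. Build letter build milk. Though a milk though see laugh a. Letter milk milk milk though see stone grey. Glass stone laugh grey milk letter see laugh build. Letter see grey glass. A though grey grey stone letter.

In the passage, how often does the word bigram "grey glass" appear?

Scanning the 50 overlapping bigram windows for "grey glass":
  position 5–6: grey glass
  position 32–33: grey glass
  position 44–45: grey glass

3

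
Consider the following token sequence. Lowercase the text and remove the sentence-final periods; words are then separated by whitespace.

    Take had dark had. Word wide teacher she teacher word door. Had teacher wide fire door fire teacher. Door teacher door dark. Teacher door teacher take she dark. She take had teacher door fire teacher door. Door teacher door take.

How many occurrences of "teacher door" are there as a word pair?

Scanning the 39 overlapping bigram windows for "teacher door":
  position 18–19: teacher door
  position 20–21: teacher door
  position 23–24: teacher door
  position 32–33: teacher door
  position 35–36: teacher door
  position 38–39: teacher door

6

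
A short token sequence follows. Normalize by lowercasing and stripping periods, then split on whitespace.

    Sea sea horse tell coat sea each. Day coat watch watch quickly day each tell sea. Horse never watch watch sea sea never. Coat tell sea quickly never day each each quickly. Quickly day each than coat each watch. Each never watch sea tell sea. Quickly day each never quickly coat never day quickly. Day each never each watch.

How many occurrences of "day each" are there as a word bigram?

5

Scanning the 58 overlapping bigram windows for "day each":
  position 13–14: day each
  position 29–30: day each
  position 34–35: day each
  position 47–48: day each
  position 55–56: day each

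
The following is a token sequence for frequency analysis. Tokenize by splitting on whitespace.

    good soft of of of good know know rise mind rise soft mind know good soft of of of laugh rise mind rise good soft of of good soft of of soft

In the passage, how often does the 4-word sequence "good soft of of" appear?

4

Scanning the 29 overlapping 4-gram windows for "good soft of of":
  position 1–4: good soft of of
  position 15–18: good soft of of
  position 24–27: good soft of of
  position 28–31: good soft of of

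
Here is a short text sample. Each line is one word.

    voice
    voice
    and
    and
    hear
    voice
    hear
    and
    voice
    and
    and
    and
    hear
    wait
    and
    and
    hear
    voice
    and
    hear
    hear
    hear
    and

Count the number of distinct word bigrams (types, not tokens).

11

23 tokens → 22 bigram windows in total.
Repeated bigrams (each contributes count−1 duplicates):
  and and: 4
  and hear: 4
  voice and: 3
  hear and: 2
  hear hear: 2
  hear voice: 2
11 duplicate windows → 22 − 11 = 11 distinct.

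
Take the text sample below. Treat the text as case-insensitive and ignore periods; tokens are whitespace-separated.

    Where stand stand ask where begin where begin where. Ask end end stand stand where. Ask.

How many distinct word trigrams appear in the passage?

13

16 tokens → 14 trigram windows in total.
Repeated trigrams (each contributes count−1 duplicates):
  where begin where: 2
1 duplicate windows → 14 − 1 = 13 distinct.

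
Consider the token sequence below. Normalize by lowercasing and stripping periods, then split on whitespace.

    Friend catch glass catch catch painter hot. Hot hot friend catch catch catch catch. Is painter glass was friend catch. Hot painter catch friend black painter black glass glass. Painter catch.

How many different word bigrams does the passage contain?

31 tokens → 30 bigram windows in total.
Repeated bigrams (each contributes count−1 duplicates):
  catch catch: 4
  friend catch: 3
  hot hot: 2
  painter catch: 2
7 duplicate windows → 30 − 7 = 23 distinct.

23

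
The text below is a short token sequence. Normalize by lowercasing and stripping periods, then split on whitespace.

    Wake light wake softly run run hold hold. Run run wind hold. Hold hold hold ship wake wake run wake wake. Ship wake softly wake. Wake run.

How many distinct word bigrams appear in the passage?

27 tokens → 26 bigram windows in total.
Repeated bigrams (each contributes count−1 duplicates):
  hold hold: 4
  wake wake: 3
  run run: 2
  ship wake: 2
  wake run: 2
  wake softly: 2
9 duplicate windows → 26 − 9 = 17 distinct.

17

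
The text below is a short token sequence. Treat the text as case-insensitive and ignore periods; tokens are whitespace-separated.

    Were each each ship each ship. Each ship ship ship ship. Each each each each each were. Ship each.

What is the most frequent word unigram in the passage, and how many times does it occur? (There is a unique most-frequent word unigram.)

"each", 10 times

Unigram frequencies (highest first):
  each: 10
  ship: 7
  were: 2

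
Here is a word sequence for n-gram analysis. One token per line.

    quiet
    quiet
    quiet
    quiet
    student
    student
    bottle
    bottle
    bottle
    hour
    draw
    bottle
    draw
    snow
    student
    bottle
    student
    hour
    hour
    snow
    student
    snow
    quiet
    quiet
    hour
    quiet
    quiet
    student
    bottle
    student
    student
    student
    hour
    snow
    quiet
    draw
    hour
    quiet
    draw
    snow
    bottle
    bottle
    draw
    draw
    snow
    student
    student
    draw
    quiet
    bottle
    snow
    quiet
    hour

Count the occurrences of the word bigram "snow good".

0

Scanning the 52 overlapping bigram windows for "snow good":
  (none found)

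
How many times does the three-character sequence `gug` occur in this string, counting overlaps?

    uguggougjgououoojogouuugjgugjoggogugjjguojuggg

3

Sliding a length-3 window over the 46 characters (44 positions):
  position 2–4: gug
  position 26–28: gug
  position 34–36: gug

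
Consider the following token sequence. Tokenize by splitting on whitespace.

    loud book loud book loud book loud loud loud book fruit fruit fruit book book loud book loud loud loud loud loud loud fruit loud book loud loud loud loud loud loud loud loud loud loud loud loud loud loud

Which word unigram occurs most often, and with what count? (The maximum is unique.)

"loud", 28 times

Unigram frequencies (highest first):
  loud: 28
  book: 8
  fruit: 4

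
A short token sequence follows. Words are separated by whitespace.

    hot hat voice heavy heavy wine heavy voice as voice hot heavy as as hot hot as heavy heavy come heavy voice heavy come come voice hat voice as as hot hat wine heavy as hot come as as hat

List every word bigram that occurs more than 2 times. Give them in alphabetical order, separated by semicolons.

Bigram counts meeting the condition (more than 2 times):
  as as: 3
  as hot: 3

as as; as hot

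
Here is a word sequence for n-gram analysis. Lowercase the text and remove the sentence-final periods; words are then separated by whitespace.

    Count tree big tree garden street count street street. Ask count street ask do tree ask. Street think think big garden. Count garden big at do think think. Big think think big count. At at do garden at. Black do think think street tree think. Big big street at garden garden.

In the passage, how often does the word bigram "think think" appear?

4

Scanning the 50 overlapping bigram windows for "think think":
  position 18–19: think think
  position 27–28: think think
  position 30–31: think think
  position 41–42: think think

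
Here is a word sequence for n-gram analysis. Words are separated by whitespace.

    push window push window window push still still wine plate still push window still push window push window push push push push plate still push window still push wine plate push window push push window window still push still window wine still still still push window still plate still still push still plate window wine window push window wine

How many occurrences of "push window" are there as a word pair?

10

Scanning the 58 overlapping bigram windows for "push window":
  position 1–2: push window
  position 3–4: push window
  position 12–13: push window
  position 15–16: push window
  position 17–18: push window
  position 25–26: push window
  position 31–32: push window
  position 34–35: push window
  position 45–46: push window
  position 57–58: push window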